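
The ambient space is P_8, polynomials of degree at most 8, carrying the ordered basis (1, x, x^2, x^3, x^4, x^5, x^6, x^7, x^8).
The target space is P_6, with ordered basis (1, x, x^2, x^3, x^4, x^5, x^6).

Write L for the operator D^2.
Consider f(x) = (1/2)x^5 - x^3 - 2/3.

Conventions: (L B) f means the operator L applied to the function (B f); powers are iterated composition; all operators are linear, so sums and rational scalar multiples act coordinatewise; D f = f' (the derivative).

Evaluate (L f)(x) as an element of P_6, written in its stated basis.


D f = (5/2)x^4 - 3x^2
D D f = 10x^3 - 6x

g(x) = 10x^3 - 6x


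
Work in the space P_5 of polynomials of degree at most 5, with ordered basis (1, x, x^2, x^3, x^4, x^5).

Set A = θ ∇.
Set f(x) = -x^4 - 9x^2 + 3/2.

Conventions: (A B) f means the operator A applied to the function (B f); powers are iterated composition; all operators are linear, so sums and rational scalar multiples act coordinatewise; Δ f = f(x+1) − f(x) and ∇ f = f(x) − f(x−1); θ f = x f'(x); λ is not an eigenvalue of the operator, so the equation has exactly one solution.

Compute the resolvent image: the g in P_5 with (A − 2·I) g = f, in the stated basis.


write g with unknown coordinates in the stated basis and equate coefficients in (A − 2·I) g = f
solving from the highest basis element down gives g = (1/2)x^4 + 3x^3 + (21/2)x^2 + 7x - 3/4
check: A g = 6x^3 + 12x^2 + 14x
so A g − 2·g = -x^4 - 9x^2 + 3/2 = f ✓

the image equals g(x) = (1/2)x^4 + 3x^3 + (21/2)x^2 + 7x - 3/4


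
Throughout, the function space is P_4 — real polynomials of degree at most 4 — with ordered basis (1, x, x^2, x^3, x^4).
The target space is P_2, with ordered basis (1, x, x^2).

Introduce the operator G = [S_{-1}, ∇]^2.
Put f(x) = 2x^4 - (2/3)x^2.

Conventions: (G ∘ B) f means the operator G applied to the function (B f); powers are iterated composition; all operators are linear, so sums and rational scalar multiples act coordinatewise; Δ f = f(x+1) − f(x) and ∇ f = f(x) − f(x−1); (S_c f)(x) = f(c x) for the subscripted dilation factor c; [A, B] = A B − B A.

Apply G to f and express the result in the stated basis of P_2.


g(x) = -96x^2 - 176/3

∇ f = 8x^3 - 12x^2 + (20/3)x - 4/3
S_{-1} ∇ f = -8x^3 - 12x^2 - (20/3)x - 4/3
S_{-1} f = 2x^4 - (2/3)x^2
∇ S_{-1} f = 8x^3 - 12x^2 + (20/3)x - 4/3
[S_{-1}, ∇] f = -16x^3 - (40/3)x
∇ [S_{-1}, ∇] f = -48x^2 + 48x - 88/3
S_{-1} ∇ [S_{-1}, ∇] f = -48x^2 - 48x - 88/3
S_{-1} [S_{-1}, ∇] f = 16x^3 + (40/3)x
∇ S_{-1} [S_{-1}, ∇] f = 48x^2 - 48x + 88/3
[S_{-1}, ∇] [S_{-1}, ∇] f = -96x^2 - 176/3


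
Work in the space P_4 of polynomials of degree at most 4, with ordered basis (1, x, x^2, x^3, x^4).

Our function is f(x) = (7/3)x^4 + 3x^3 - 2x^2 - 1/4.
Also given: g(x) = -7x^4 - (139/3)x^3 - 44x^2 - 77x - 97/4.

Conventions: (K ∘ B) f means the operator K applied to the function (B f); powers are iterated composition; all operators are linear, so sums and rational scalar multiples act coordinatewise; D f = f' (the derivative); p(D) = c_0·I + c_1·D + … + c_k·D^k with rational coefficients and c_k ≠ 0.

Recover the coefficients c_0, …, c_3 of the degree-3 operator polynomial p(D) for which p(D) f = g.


D^0 f = (7/3)x^4 + 3x^3 - 2x^2 - 1/4
D^1 f = (28/3)x^3 + 9x^2 - 4x
D^2 f = 28x^2 + 18x - 4
D^3 f = 56x + 18
matching coefficients of g against c_0 f + c_1 Df + … from the top degree down determines the c_i
solution: c_0 = -3, c_1 = -4, c_2 = -1/2, c_3 = -3/2

p(D) = -3·I − 4·D − (1/2)·D^2 − (3/2)·D^3, i.e. c_0 = -3, c_1 = -4, c_2 = -1/2, c_3 = -3/2


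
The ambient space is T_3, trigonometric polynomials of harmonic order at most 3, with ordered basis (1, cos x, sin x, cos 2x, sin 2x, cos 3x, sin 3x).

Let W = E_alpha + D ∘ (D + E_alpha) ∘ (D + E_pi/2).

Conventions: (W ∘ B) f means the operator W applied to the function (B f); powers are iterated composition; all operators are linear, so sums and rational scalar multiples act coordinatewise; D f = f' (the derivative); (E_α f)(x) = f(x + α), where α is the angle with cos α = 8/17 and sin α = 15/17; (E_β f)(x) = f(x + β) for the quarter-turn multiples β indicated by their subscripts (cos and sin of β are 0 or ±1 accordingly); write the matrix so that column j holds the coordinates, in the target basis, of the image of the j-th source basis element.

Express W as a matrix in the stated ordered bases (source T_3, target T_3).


image of 1: 1
image of cos x: -(8/17)cos x + (49/17)sin x
image of sin x: -(49/17)cos x - (8/17)sin x
image of cos 2x: (2119/289)cos 2x + (2710/289)sin 2x
image of sin 2x: -(2710/289)cos 2x + (2119/289)sin 2x
image of cos 3x: (24440/4913)cos 3x + (85959/4913)sin 3x
image of sin 3x: -(85959/4913)cos 3x + (24440/4913)sin 3x
each image's coordinates form column j of the matrix

the matrix is [[1, 0, 0, 0, 0, 0, 0]; [0, -8/17, -49/17, 0, 0, 0, 0]; [0, 49/17, -8/17, 0, 0, 0, 0]; [0, 0, 0, 2119/289, -2710/289, 0, 0]; [0, 0, 0, 2710/289, 2119/289, 0, 0]; [0, 0, 0, 0, 0, 24440/4913, -85959/4913]; [0, 0, 0, 0, 0, 85959/4913, 24440/4913]] (rows listed top to bottom)


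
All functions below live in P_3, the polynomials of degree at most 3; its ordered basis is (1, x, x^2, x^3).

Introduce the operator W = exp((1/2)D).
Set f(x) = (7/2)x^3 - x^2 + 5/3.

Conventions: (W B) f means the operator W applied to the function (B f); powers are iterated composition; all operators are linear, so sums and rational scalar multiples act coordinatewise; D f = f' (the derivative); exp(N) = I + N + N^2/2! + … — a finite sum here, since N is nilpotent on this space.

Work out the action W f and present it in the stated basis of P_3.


order-1 term: (21/4)x^2 - x
order-2 term: (21/8)x - 1/4
order-3 term: 7/16
the series for exp((1/2)D) f terminates at order 3
exp((1/2)D) f = (7/2)x^3 + (17/4)x^2 + (13/8)x + 89/48

g(x) = (7/2)x^3 + (17/4)x^2 + (13/8)x + 89/48


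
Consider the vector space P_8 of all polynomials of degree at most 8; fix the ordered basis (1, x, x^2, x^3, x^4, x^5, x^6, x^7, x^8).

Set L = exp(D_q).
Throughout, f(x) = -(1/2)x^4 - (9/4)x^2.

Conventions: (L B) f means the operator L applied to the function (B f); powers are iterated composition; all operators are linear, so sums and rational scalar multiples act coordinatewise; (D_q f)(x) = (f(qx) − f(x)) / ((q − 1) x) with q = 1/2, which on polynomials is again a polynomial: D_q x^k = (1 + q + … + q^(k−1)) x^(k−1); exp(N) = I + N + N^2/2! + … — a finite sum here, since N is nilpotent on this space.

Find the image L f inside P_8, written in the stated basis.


order-1 term: -(15/16)x^3 - (27/8)x
order-2 term: -(105/128)x^2 - 27/16
order-3 term: -(105/256)x
order-4 term: -105/1024
the series for exp(D_q) f terminates at order 4
exp(D_q) f = -(1/2)x^4 - (15/16)x^3 - (393/128)x^2 - (969/256)x - 1833/1024

g(x) = -(1/2)x^4 - (15/16)x^3 - (393/128)x^2 - (969/256)x - 1833/1024


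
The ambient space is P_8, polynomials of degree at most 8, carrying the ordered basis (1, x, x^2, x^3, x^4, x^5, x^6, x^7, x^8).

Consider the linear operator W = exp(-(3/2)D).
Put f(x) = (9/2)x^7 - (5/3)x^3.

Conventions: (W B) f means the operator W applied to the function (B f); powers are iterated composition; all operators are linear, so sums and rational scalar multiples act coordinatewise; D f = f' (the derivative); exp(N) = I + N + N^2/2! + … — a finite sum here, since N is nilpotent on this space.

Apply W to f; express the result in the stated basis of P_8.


order-1 term: -(189/4)x^6 + (15/2)x^2
order-2 term: (1701/8)x^5 - (45/4)x
order-3 term: -(8505/16)x^4 + 45/8
order-4 term: (25515/32)x^3
order-5 term: -(45927/64)x^2
order-6 term: (45927/128)x
order-7 term: -19683/256
the series for exp(-(3/2)D) f terminates at order 7
exp(-(3/2)D) f = (9/2)x^7 - (189/4)x^6 + (1701/8)x^5 - (8505/16)x^4 + (76385/96)x^3 - (45447/64)x^2 + (44487/128)x - 18243/256

the image equals g(x) = (9/2)x^7 - (189/4)x^6 + (1701/8)x^5 - (8505/16)x^4 + (76385/96)x^3 - (45447/64)x^2 + (44487/128)x - 18243/256


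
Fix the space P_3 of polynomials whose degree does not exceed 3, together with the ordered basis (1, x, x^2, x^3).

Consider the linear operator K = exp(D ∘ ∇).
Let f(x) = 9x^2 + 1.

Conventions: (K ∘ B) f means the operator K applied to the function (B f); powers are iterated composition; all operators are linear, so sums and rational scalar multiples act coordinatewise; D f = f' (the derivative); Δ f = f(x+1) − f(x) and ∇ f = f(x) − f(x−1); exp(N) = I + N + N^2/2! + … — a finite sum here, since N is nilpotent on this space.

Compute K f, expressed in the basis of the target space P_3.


order-1 term: 18
the series for exp(D ∘ ∇) f terminates at order 1
exp(D ∘ ∇) f = 9x^2 + 19

the result is g(x) = 9x^2 + 19


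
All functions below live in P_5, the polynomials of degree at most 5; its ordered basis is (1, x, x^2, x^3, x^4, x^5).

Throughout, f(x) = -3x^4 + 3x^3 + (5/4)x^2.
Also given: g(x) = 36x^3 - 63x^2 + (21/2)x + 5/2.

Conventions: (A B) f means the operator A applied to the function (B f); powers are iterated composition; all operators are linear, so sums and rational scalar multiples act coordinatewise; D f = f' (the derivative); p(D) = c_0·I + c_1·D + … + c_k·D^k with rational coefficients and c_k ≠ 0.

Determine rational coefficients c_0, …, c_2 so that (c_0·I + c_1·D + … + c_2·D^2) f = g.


c_0 = 0, c_1 = -3, c_2 = 1

D^0 f = -3x^4 + 3x^3 + (5/4)x^2
D^1 f = -12x^3 + 9x^2 + (5/2)x
D^2 f = -36x^2 + 18x + 5/2
matching coefficients of g against c_0 f + c_1 Df + … from the top degree down determines the c_i
solution: c_0 = 0, c_1 = -3, c_2 = 1


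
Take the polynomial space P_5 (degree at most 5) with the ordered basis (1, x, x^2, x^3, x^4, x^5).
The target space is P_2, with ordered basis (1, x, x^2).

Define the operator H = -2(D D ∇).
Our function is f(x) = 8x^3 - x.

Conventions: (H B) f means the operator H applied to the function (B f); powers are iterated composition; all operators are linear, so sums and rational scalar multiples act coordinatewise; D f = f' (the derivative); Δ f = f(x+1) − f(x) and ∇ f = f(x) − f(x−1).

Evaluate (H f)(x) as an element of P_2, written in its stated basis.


∇ f = 24x^2 - 24x + 7
D ∇ f = 48x - 24
D D ∇ f = 48
(-2(D D ∇)) f = -96

g(x) = -96


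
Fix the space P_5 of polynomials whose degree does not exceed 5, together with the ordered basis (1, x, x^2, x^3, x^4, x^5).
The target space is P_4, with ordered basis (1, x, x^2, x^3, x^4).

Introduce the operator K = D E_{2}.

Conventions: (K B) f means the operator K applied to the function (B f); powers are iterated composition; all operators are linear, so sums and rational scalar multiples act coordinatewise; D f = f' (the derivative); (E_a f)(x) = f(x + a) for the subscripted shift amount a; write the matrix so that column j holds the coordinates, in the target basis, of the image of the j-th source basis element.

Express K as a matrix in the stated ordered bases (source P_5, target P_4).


the matrix is [[0, 1, 4, 12, 32, 80]; [0, 0, 2, 12, 48, 160]; [0, 0, 0, 3, 24, 120]; [0, 0, 0, 0, 4, 40]; [0, 0, 0, 0, 0, 5]] (rows listed top to bottom)

image of 1: 0
image of x: 1
image of x^2: 2x + 4
image of x^3: 3x^2 + 12x + 12
image of x^4: 4x^3 + 24x^2 + 48x + 32
image of x^5: 5x^4 + 40x^3 + 120x^2 + 160x + 80
each image's coordinates form column j of the matrix


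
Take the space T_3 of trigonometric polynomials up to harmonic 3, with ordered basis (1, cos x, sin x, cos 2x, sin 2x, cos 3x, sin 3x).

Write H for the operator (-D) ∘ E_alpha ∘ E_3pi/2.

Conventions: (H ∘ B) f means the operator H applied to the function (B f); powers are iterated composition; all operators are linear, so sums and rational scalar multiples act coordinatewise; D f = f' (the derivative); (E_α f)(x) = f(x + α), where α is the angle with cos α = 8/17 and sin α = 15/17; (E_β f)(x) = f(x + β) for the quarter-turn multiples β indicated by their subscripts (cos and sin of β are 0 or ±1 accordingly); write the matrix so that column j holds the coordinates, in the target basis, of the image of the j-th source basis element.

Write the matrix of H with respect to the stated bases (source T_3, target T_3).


image of 1: 0
image of cos x: -(8/17)cos x + (15/17)sin x
image of sin x: -(15/17)cos x - (8/17)sin x
image of cos 2x: -(480/289)cos 2x + (322/289)sin 2x
image of sin 2x: -(322/289)cos 2x - (480/289)sin 2x
image of cos 3x: -(14664/4913)cos 3x + (1485/4913)sin 3x
image of sin 3x: -(1485/4913)cos 3x - (14664/4913)sin 3x
each image's coordinates form column j of the matrix

the matrix is [[0, 0, 0, 0, 0, 0, 0]; [0, -8/17, -15/17, 0, 0, 0, 0]; [0, 15/17, -8/17, 0, 0, 0, 0]; [0, 0, 0, -480/289, -322/289, 0, 0]; [0, 0, 0, 322/289, -480/289, 0, 0]; [0, 0, 0, 0, 0, -14664/4913, -1485/4913]; [0, 0, 0, 0, 0, 1485/4913, -14664/4913]] (rows listed top to bottom)


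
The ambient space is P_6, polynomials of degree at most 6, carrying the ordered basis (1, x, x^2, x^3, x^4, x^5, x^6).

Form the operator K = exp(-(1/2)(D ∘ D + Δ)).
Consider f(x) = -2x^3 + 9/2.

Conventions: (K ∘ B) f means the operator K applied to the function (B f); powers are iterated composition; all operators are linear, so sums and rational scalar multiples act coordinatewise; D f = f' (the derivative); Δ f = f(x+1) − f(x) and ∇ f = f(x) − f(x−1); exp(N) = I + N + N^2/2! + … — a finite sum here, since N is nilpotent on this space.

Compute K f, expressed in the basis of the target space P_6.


order-1 term: 3x^2 + 9x + 1
order-2 term: -(3/2)x - 9/2
order-3 term: 1/4
the series for exp(-(1/2)(D ∘ D + Δ)) f terminates at order 3
exp(-(1/2)(D ∘ D + Δ)) f = -2x^3 + 3x^2 + (15/2)x + 5/4

the result is g(x) = -2x^3 + 3x^2 + (15/2)x + 5/4


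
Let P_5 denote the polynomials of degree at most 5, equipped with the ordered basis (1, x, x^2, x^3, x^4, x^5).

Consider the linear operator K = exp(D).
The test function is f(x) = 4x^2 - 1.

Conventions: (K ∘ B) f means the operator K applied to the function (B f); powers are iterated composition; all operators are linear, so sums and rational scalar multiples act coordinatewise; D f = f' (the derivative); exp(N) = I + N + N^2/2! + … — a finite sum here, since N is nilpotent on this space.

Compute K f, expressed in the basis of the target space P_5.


g(x) = 4x^2 + 8x + 3

order-1 term: 8x
order-2 term: 4
the series for exp(D) f terminates at order 2
exp(D) f = 4x^2 + 8x + 3


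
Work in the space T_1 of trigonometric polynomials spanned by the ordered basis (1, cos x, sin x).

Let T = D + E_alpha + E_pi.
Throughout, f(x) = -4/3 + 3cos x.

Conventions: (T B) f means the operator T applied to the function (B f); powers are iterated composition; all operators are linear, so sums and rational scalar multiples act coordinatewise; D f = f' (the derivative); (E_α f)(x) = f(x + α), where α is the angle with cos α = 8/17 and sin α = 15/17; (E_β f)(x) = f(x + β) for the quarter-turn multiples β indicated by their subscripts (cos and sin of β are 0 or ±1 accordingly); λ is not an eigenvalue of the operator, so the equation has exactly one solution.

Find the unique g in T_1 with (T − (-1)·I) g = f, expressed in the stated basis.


g(x) = -4/9 + (3/8)cos x + (3/2)sin x

write g with unknown coordinates in the stated basis and equate coefficients in (T − (-1)·I) g = f
solving from the highest basis element down gives g = -4/9 + (3/8)cos x + (3/2)sin x
check: T g = -8/9 + (21/8)cos x - (3/2)sin x
so T g − (-1)·g = -4/3 + 3cos x = f ✓


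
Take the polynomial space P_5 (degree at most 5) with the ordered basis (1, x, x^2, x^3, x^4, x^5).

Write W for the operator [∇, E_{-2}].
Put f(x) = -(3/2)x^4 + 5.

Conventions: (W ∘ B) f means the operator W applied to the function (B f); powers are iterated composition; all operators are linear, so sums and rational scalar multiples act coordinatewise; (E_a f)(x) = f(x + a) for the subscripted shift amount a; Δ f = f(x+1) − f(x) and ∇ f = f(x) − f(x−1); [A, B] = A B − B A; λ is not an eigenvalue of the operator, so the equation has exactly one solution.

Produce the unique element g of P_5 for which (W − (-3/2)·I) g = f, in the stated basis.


the result is g(x) = -x^4 + 10/3

write g with unknown coordinates in the stated basis and equate coefficients in (W − (-3/2)·I) g = f
solving from the highest basis element down gives g = -x^4 + 10/3
check: W g = 0
so W g − (-3/2)·g = -(3/2)x^4 + 5 = f ✓


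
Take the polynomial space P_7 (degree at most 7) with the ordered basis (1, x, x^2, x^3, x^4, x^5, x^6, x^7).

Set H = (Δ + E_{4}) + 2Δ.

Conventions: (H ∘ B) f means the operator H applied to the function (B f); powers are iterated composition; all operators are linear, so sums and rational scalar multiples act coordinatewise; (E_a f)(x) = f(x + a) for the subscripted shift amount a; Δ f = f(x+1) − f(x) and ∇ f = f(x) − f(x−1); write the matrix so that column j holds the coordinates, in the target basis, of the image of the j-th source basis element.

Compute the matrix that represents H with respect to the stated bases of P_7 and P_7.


image of 1: 1
image of x: x + 7
image of x^2: x^2 + 14x + 19
image of x^3: x^3 + 21x^2 + 57x + 67
image of x^4: x^4 + 28x^3 + 114x^2 + 268x + 259
image of x^5: x^5 + 35x^4 + 190x^3 + 670x^2 + 1295x + 1027
image of x^6: x^6 + 42x^5 + 285x^4 + 1340x^3 + 3885x^2 + 6162x + 4099
image of x^7: x^7 + 49x^6 + 399x^5 + 2345x^4 + 9065x^3 + 21567x^2 + 28693x + 16387
each image's coordinates form column j of the matrix

the matrix is [[1, 7, 19, 67, 259, 1027, 4099, 16387]; [0, 1, 14, 57, 268, 1295, 6162, 28693]; [0, 0, 1, 21, 114, 670, 3885, 21567]; [0, 0, 0, 1, 28, 190, 1340, 9065]; [0, 0, 0, 0, 1, 35, 285, 2345]; [0, 0, 0, 0, 0, 1, 42, 399]; [0, 0, 0, 0, 0, 0, 1, 49]; [0, 0, 0, 0, 0, 0, 0, 1]] (rows listed top to bottom)


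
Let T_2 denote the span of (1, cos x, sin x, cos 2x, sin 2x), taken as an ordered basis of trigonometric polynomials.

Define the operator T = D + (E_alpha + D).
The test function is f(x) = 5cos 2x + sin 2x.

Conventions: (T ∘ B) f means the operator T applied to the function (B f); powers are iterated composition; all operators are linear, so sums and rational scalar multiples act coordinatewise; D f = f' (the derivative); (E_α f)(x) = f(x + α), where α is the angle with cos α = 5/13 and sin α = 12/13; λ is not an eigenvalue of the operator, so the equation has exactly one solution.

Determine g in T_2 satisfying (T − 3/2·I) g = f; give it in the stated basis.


write g with unknown coordinates in the stated basis and equate coefficients in (T − 3/2·I) g = f
solving from the highest basis element down gives g = -(10634/18281)cos 2x + (14430/18281)sin 2x
check: T g = (75454/18281)cos 2x + (39926/18281)sin 2x
so T g − 3/2·g = 5cos 2x + sin 2x = f ✓

the result is g(x) = -(10634/18281)cos 2x + (14430/18281)sin 2x


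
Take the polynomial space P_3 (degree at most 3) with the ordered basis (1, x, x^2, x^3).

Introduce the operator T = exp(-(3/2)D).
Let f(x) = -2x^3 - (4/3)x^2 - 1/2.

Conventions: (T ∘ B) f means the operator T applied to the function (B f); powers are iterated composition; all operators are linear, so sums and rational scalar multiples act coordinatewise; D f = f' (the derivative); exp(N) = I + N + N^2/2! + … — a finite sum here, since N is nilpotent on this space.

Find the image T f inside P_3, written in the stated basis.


order-1 term: 9x^2 + 4x
order-2 term: -(27/2)x - 3
order-3 term: 27/4
the series for exp(-(3/2)D) f terminates at order 3
exp(-(3/2)D) f = -2x^3 + (23/3)x^2 - (19/2)x + 13/4

g(x) = -2x^3 + (23/3)x^2 - (19/2)x + 13/4


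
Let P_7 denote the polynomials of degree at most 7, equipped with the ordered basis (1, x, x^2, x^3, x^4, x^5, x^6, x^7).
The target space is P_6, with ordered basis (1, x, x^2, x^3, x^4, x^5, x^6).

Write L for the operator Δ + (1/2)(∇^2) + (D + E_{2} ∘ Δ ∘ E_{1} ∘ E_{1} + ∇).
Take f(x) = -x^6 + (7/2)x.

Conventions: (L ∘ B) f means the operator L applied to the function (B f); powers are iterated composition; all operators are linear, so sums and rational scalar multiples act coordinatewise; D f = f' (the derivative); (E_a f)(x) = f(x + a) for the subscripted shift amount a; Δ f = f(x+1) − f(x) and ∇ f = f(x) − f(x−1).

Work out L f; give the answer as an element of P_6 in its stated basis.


Δ f = -6x^5 - 15x^4 - 20x^3 - 15x^2 - 6x + 5/2
∇ f = -6x^5 + 15x^4 - 20x^3 + 15x^2 - 6x + 9/2
∇ ∇ f = -30x^4 + 120x^3 - 210x^2 + 180x - 62
((1/2)(∇^2)) f = -15x^4 + 60x^3 - 105x^2 + 90x - 31
D f = -6x^5 + 7/2
E_{1} f = -x^6 - 6x^5 - 15x^4 - 20x^3 - 15x^2 - (5/2)x + 5/2
E_{1} E_{1} f = -x^6 - 12x^5 - 60x^4 - 160x^3 - 240x^2 - (377/2)x - 57
Δ (E_{1} ∘ E_{1}) f = -6x^5 - 75x^4 - 380x^3 - 975x^2 - 1266x - 1323/2
E_{2} Δ (E_{1} ∘ E_{1}) f = -6x^5 - 135x^4 - 1220x^3 - 5535x^2 - 12606x - 23051/2
∇ f = -6x^5 + 15x^4 - 20x^3 + 15x^2 - 6x + 9/2
(D + E_{2} ∘ Δ ∘ E_{1} ∘ E_{1} + ∇) f = -18x^5 - 120x^4 - 1240x^3 - 5520x^2 - 12612x - 23035/2
(Δ + (1/2)(∇^2) + (D + E_{2} ∘ Δ ∘ E_{1} ∘ E_{1} + ∇)) f = -24x^5 - 150x^4 - 1200x^3 - 5640x^2 - 12528x - 11546

g(x) = -24x^5 - 150x^4 - 1200x^3 - 5640x^2 - 12528x - 11546


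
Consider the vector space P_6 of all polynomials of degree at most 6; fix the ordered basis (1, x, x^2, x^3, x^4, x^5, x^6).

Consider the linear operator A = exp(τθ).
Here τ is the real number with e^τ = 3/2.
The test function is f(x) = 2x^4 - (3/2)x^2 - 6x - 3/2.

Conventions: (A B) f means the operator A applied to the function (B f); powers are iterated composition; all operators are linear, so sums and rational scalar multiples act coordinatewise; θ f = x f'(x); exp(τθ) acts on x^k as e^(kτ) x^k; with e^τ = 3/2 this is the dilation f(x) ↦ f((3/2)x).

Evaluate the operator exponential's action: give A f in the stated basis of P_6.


g(x) = (81/8)x^4 - (27/8)x^2 - 9x - 3/2

exp(τθ) x^k = e^(kτ) x^k; with e^τ = 3/2 this sends x^k to (3/2)^k x^k
x ↦ 3/2 x
x^2 ↦ 9/4 x^2
x^4 ↦ 81/16 x^4
applying this coordinatewise to f: exp(τθ) f = (81/8)x^4 - (27/8)x^2 - 9x - 3/2


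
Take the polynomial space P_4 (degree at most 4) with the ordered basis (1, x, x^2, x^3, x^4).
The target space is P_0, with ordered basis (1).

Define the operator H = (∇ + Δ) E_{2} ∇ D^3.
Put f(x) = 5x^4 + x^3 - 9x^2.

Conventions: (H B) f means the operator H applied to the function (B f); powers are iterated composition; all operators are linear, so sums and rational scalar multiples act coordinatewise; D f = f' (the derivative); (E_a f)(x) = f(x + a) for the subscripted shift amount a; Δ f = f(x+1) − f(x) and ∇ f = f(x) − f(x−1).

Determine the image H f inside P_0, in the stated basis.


the image equals g(x) = 0

D f = 20x^3 + 3x^2 - 18x
D D f = 60x^2 + 6x - 18
D D D f = 120x + 6
∇ D^3 f = 120
E_{2} ∇ D^3 f = 120
∇ (E_{2} ∇) D^3 f = 0
Δ (E_{2} ∇) D^3 f = 0
(∇ + Δ) (E_{2} ∇) D^3 f = 0


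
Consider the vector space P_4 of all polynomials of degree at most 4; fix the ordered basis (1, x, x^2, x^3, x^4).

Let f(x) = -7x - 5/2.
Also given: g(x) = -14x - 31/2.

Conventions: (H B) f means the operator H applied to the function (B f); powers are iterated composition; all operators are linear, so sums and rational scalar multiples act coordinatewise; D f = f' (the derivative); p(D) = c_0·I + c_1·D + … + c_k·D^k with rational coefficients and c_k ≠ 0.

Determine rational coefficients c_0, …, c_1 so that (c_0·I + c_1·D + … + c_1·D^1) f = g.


D^0 f = -7x - 5/2
D^1 f = -7
matching coefficients of g against c_0 f + c_1 Df + … from the top degree down determines the c_i
solution: c_0 = 2, c_1 = 3/2

c_0 = 2, c_1 = 3/2


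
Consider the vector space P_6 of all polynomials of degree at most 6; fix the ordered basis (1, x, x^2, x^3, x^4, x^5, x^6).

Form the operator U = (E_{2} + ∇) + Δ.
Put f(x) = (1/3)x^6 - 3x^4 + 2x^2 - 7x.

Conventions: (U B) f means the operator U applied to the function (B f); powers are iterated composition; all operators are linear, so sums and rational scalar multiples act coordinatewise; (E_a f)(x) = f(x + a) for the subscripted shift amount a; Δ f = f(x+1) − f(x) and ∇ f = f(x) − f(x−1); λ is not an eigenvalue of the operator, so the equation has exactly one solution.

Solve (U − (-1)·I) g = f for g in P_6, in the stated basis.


the result is g(x) = (1/6)x^6 - 2x^5 + (27/2)x^4 - (254/3)x^3 + 427x^2 - (2821/2)x + 2311

write g with unknown coordinates in the stated basis and equate coefficients in (U − (-1)·I) g = f
solving from the highest basis element down gives g = (1/6)x^6 - 2x^5 + (27/2)x^4 - (254/3)x^3 + 427x^2 - (2821/2)x + 2311
check: U g = (1/6)x^6 + 2x^5 - (33/2)x^4 + (254/3)x^3 - 425x^2 + (2807/2)x - 2311
so U g − (-1)·g = (1/3)x^6 - 3x^4 + 2x^2 - 7x = f ✓


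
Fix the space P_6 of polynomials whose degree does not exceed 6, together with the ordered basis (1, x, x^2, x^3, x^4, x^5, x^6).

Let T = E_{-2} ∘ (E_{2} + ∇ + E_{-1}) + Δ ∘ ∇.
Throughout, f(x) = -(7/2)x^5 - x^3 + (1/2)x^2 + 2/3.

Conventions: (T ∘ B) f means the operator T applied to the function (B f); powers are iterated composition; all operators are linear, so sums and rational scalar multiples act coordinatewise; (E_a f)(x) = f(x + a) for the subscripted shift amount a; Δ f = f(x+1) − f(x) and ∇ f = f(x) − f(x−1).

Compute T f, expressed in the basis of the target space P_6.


E_{2} f = -(7/2)x^5 - 35x^4 - 141x^3 - (571/2)x^2 - 290x - 352/3
∇ f = -(35/2)x^4 + 35x^3 - 38x^2 + (43/2)x - 5
E_{-1} f = -(7/2)x^5 + (35/2)x^4 - 36x^3 + (77/2)x^2 - (43/2)x + 17/3
(E_{2} + ∇ + E_{-1}) f = -7x^5 - 35x^4 - 142x^3 - 285x^2 - 290x - 350/3
E_{-2} (E_{2} + ∇ + E_{-1}) f = -7x^5 + 35x^4 - 142x^3 + 287x^2 - 294x + 370/3
∇ f = -(35/2)x^4 + 35x^3 - 38x^2 + (43/2)x - 5
Δ ∇ f = -70x^3 - 41x + 1
(E_{-2} ∘ (E_{2} + ∇ + E_{-1}) + Δ ∘ ∇) f = -7x^5 + 35x^4 - 212x^3 + 287x^2 - 335x + 373/3

the result is g(x) = -7x^5 + 35x^4 - 212x^3 + 287x^2 - 335x + 373/3


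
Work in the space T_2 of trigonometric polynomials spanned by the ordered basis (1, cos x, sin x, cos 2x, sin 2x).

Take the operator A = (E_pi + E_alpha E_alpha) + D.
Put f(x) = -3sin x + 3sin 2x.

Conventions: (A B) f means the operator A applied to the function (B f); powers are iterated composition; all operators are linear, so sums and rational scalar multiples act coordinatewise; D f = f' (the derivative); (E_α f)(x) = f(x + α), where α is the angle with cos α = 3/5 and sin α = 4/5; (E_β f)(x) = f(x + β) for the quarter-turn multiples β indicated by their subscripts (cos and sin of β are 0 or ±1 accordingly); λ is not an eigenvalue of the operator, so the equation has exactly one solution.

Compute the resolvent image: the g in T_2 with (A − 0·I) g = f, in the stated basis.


write g with unknown coordinates in the stated basis and equate coefficients in (A − 0·I) g = f
solving from the highest basis element down gives g = (147/137)cos x + (96/137)sin x - (1371/676)cos 2x + (147/676)sin 2x
check: A g = -3sin x + 3sin 2x
so A g − 0·g = -3sin x + 3sin 2x = f ✓

the image equals g(x) = (147/137)cos x + (96/137)sin x - (1371/676)cos 2x + (147/676)sin 2x


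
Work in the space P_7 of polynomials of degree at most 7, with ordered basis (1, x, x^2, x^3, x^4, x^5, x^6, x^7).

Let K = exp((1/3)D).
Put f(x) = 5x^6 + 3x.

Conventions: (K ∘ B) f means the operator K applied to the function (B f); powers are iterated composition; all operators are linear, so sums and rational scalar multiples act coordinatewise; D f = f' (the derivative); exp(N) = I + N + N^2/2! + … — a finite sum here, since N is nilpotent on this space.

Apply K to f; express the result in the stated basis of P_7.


order-1 term: 10x^5 + 1
order-2 term: (25/3)x^4
order-3 term: (100/27)x^3
order-4 term: (25/27)x^2
order-5 term: (10/81)x
order-6 term: 5/729
the series for exp((1/3)D) f terminates at order 6
exp((1/3)D) f = 5x^6 + 10x^5 + (25/3)x^4 + (100/27)x^3 + (25/27)x^2 + (253/81)x + 734/729

the image equals g(x) = 5x^6 + 10x^5 + (25/3)x^4 + (100/27)x^3 + (25/27)x^2 + (253/81)x + 734/729


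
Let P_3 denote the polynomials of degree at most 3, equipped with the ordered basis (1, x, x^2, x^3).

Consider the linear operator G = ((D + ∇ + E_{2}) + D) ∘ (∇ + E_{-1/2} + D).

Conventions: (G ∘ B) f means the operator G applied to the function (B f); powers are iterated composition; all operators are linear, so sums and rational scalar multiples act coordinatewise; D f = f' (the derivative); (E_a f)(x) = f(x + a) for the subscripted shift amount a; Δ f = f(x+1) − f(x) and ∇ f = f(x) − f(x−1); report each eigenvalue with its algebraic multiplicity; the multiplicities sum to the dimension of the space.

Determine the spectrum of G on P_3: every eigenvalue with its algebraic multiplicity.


λ = 1 (multiplicity 4)

image of 1: 1
image of x: x + 13/2
image of x^2: x^2 + 13x + 69/4
image of x^3: x^3 + (39/2)x^2 + (207/4)x + 97/8
the matrix is upper triangular; its diagonal is (1, 1, 1, 1)
for a triangular matrix the eigenvalues are the diagonal entries, with algebraic multiplicity their repetition count


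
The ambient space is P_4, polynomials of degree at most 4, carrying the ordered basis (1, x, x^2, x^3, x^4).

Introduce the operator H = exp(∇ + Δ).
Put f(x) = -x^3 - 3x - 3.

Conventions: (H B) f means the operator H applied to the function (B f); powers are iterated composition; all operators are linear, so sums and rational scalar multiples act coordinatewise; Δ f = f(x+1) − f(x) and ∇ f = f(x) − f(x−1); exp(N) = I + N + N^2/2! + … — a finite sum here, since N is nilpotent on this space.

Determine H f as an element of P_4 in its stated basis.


order-1 term: -6x^2 - 8
order-2 term: -12x
order-3 term: -8
the series for exp(∇ + Δ) f terminates at order 3
exp(∇ + Δ) f = -x^3 - 6x^2 - 15x - 19

the result is g(x) = -x^3 - 6x^2 - 15x - 19


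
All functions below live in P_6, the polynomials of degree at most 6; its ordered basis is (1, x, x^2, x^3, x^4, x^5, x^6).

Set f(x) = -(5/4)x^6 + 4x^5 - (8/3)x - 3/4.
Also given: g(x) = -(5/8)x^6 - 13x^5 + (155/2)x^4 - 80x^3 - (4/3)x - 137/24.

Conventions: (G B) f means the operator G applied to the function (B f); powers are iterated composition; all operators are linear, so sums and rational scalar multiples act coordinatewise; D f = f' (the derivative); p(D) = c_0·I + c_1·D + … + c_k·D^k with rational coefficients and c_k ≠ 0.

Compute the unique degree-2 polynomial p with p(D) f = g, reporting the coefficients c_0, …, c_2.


D^0 f = -(5/4)x^6 + 4x^5 - (8/3)x - 3/4
D^1 f = -(15/2)x^5 + 20x^4 - 8/3
D^2 f = -(75/2)x^4 + 80x^3
matching coefficients of g against c_0 f + c_1 Df + … from the top degree down determines the c_i
solution: c_0 = 1/2, c_1 = 2, c_2 = -1

c_0 = 1/2, c_1 = 2, c_2 = -1


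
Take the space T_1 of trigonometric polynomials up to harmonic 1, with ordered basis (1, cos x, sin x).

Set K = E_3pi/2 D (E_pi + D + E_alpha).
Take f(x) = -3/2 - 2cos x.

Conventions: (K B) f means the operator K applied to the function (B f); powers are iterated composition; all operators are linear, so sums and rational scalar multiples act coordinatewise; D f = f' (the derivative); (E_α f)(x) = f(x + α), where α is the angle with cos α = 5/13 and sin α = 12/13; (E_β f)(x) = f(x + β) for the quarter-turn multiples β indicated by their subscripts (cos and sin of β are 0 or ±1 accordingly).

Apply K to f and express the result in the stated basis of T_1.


E_pi f = -3/2 + 2cos x
D f = 2sin x
E_alpha f = -3/2 - (10/13)cos x + (24/13)sin x
(E_pi + D + E_alpha) f = -3 + (16/13)cos x + (50/13)sin x
D (E_pi + D + E_alpha) f = (50/13)cos x - (16/13)sin x
E_3pi/2 D (E_pi + D + E_alpha) f = (16/13)cos x + (50/13)sin x

the image equals g(x) = (16/13)cos x + (50/13)sin x


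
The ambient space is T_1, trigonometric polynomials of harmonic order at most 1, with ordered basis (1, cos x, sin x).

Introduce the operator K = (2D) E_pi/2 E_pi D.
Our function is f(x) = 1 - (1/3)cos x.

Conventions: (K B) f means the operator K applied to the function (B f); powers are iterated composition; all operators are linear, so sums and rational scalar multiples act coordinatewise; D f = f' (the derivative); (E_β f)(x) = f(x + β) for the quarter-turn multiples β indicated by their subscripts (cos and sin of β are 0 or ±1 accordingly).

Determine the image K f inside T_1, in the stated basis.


g(x) = (2/3)sin x

D f = (1/3)sin x
E_pi D f = -(1/3)sin x
E_pi/2 E_pi D f = -(1/3)cos x
D (E_pi/2 E_pi D) f = (1/3)sin x
(2D) (E_pi/2 E_pi D) f = (2/3)sin x


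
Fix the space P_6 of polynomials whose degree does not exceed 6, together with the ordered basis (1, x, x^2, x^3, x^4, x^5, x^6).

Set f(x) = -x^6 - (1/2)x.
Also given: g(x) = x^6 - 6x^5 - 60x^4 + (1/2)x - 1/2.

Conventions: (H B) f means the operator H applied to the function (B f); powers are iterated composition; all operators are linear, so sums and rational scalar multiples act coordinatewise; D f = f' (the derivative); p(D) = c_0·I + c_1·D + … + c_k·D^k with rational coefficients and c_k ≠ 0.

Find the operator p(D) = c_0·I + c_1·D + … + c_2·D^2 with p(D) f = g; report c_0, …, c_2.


p(D) = -I + D + 2·D^2, i.e. c_0 = -1, c_1 = 1, c_2 = 2

D^0 f = -x^6 - (1/2)x
D^1 f = -6x^5 - 1/2
D^2 f = -30x^4
matching coefficients of g against c_0 f + c_1 Df + … from the top degree down determines the c_i
solution: c_0 = -1, c_1 = 1, c_2 = 2


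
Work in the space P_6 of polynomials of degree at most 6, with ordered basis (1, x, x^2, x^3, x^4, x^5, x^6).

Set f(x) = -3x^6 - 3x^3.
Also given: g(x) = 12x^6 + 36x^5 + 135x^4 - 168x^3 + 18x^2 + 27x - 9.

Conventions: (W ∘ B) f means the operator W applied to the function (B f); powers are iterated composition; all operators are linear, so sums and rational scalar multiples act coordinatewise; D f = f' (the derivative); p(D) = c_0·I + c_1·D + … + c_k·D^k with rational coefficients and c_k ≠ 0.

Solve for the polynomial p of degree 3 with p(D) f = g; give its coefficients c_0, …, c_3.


c_0 = -4, c_1 = -2, c_2 = -3/2, c_3 = 1/2

D^0 f = -3x^6 - 3x^3
D^1 f = -18x^5 - 9x^2
D^2 f = -90x^4 - 18x
D^3 f = -360x^3 - 18
matching coefficients of g against c_0 f + c_1 Df + … from the top degree down determines the c_i
solution: c_0 = -4, c_1 = -2, c_2 = -3/2, c_3 = 1/2


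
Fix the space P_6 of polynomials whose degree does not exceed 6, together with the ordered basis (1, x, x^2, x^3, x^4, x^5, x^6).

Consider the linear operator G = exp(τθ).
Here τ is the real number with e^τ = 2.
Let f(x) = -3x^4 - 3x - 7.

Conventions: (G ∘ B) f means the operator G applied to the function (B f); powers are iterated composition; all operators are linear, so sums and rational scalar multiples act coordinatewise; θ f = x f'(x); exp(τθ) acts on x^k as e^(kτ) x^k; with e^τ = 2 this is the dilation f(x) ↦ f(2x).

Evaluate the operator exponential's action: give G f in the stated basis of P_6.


exp(τθ) x^k = e^(kτ) x^k; with e^τ = 2 this sends x^k to 2^k x^k
x ↦ 2 x
x^4 ↦ 16 x^4
applying this coordinatewise to f: exp(τθ) f = -48x^4 - 6x - 7

the result is g(x) = -48x^4 - 6x - 7


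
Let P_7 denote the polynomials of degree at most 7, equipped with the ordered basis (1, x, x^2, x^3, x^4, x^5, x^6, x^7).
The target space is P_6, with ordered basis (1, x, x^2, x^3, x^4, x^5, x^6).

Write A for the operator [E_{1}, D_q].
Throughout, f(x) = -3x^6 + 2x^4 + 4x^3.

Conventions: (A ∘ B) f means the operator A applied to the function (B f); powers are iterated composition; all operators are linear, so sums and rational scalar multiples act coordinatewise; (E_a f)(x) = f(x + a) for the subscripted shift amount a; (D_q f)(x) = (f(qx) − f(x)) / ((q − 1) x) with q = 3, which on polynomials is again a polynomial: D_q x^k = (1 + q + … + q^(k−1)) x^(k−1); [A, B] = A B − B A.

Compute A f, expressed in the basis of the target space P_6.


the result is g(x) = -3282x^4 - 9120x^3 - 10004x^2 - 5032x - 962

D_q f = -1092x^5 + 80x^3 + 52x^2
E_{1} D_q f = -1092x^5 - 5460x^4 - 10840x^3 - 10628x^2 - 5116x - 960
E_{1} f = -3x^6 - 18x^5 - 43x^4 - 48x^3 - 21x^2 + 2x + 3
D_q E_{1} f = -1092x^5 - 2178x^4 - 1720x^3 - 624x^2 - 84x + 2
[E_{1}, D_q] f = -3282x^4 - 9120x^3 - 10004x^2 - 5032x - 962


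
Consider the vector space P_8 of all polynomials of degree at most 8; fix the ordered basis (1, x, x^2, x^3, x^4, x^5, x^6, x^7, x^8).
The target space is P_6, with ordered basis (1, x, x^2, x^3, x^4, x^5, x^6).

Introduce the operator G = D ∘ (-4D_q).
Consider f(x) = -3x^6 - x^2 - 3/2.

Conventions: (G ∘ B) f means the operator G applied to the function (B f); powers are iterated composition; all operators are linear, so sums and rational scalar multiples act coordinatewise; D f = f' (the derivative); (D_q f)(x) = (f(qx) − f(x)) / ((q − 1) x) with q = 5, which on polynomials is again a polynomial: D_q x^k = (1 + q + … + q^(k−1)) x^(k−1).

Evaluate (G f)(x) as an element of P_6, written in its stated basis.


g(x) = 234360x^4 + 24

D_q f = -11718x^5 - 6x
(-4D_q) f = 46872x^5 + 24x
D (-4D_q) f = 234360x^4 + 24


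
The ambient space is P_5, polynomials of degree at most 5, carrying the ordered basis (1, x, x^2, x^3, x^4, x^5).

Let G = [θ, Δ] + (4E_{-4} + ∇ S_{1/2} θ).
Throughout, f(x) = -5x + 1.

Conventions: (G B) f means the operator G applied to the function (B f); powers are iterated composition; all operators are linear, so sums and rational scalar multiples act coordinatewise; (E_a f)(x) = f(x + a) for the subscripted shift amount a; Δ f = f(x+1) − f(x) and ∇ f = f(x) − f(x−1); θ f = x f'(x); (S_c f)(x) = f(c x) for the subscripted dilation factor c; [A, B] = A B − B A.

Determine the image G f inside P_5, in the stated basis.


g(x) = -20x + 173/2

Δ f = -5
θ Δ f = 0
θ f = -5x
Δ θ f = -5
[θ, Δ] f = 5
E_{-4} f = -5x + 21
(4E_{-4}) f = -20x + 84
θ f = -5x
S_{1/2} θ f = -(5/2)x
∇ S_{1/2} θ f = -5/2
(4E_{-4} + ∇ S_{1/2} θ) f = -20x + 163/2
([θ, Δ] + (4E_{-4} + ∇ S_{1/2} θ)) f = -20x + 173/2


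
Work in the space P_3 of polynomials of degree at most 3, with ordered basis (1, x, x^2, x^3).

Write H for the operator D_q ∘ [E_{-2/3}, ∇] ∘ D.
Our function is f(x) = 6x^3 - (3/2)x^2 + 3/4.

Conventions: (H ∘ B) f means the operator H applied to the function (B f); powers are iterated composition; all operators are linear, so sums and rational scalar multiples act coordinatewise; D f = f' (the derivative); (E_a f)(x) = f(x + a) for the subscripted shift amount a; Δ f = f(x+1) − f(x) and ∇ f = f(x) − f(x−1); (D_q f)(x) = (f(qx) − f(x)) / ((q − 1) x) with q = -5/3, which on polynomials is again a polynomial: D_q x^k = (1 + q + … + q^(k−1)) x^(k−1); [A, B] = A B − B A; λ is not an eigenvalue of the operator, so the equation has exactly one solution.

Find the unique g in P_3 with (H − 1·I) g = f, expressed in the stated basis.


write g with unknown coordinates in the stated basis and equate coefficients in (H − 1·I) g = f
solving from the highest basis element down gives g = -6x^3 + (3/2)x^2 - 3/4
check: H g = 0
so H g − 1·g = 6x^3 - (3/2)x^2 + 3/4 = f ✓

the result is g(x) = -6x^3 + (3/2)x^2 - 3/4


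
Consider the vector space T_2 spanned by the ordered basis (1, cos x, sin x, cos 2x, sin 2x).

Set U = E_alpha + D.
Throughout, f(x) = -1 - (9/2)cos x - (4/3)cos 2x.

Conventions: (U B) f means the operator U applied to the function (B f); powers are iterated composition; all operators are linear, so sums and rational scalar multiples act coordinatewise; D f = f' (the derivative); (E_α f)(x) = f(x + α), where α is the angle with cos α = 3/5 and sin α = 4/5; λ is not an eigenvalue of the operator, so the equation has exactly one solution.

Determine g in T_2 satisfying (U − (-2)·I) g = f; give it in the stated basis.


write g with unknown coordinates in the stated basis and equate coefficients in (U − (-2)·I) g = f
solving from the highest basis element down gives g = -1/3 - (117/100)cos x - (81/100)sin x - (172/879)cos 2x - (296/879)sin 2x
check: U g = -1/3 - (54/25)cos x + (81/50)sin x - (276/293)cos 2x + (592/879)sin 2x
so U g − (-2)·g = -1 - (9/2)cos x - (4/3)cos 2x = f ✓

the result is g(x) = -1/3 - (117/100)cos x - (81/100)sin x - (172/879)cos 2x - (296/879)sin 2x
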